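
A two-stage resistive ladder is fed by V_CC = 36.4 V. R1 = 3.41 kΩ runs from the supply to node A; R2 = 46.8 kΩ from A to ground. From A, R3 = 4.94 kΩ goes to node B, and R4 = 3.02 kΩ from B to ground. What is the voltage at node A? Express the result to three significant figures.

V_A ≈ 24.2 V

The second stage (R3 + R4 = 7.960 kΩ) loads node A in parallel with R2.
Effective lower resistance at A: R2 ‖ 7.960 = 6.803 kΩ.
First divider: V_A = V_CC · 6.803/(3.41 + 6.803) = 24.25 V.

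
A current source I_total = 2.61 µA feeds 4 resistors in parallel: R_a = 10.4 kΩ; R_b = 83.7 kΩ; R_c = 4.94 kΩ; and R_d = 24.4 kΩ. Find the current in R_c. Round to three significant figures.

I ≈ 1.50 µA

Conductances: ΣG = 1/10.4 + 1/83.7 + 1/4.94 + 1/24.4 = 0.3515 (1/kΩ).
By the current-divider rule, I = I_total · G_k/ΣG = 2.61 × 0.5759 = 1.503 µA.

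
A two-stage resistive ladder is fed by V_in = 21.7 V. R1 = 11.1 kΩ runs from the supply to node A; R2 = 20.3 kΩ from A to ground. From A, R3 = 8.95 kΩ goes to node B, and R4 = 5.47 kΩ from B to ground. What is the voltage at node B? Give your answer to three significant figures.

Node A sees R2 in parallel with the series input of stage 2, R3 + R4 = 14.42 kΩ.
Effective lower resistance at A: R2 ‖ 14.42 = 8.431 kΩ.
First divider: V_A = V_in · 8.431/(11.1 + 8.431) = 9.367 V.
Stage 2 is unloaded, so V_B = V_A · R4/(R3+R4) = 9.367 × 5.47/14.42 = 3.553 V.

V_B ≈ 3.55 V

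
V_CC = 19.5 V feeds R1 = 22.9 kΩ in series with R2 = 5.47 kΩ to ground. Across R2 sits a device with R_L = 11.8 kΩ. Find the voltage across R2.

The load sits in parallel with R2, giving an effective lower resistance R2' = R2·R_L/(R2+R_L) = 3.737 kΩ.
Now apply the divider: V_out = 19.5 × 0.1403 = 2.736 V.
(Unloaded it would be 3.76 V; the load pulls it down.)

V_out ≈ 2.74 V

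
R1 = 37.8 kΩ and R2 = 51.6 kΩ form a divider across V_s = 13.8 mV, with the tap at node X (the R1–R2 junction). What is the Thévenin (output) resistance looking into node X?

R_th ≈ 21.8 kΩ

With V_s suppressed (replaced by a short), R_th = R1 ‖ R2 = (37.80 × 51.6)/(37.80 + 51.6) = 21.82 kΩ.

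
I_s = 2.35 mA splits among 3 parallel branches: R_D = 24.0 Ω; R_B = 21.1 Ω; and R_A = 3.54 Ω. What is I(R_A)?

I ≈ 1.79 mA

ΣG = 1/24.0 + 1/21.1 + 1/3.54 = 0.3715.
Current divider: I(R_A) = I_s · G_k/ΣG = 2.35 × (0.2825/0.3715) = 2.35 × 0.7603 = 1.787 mA.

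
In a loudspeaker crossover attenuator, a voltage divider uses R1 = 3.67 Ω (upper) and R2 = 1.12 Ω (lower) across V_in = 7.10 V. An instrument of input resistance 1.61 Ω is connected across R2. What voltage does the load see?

V_out ≈ 1.08 V

The load sits in parallel with R2, giving an effective lower resistance R2' = R2·R_L/(R2+R_L) = 0.6605 Ω.
Then V_out = V_in · R2'/(R1 + R2') = 7.10 × 0.6605/4.331 = 1.083 V.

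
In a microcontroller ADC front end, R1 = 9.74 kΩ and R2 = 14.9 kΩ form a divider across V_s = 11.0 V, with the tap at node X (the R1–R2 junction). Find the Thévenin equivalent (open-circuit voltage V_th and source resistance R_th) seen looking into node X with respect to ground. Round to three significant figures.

V_th is the unloaded tap voltage: V_s · R2/(R1+R2) = 11.0 × 0.6047 = 6.652 V.
Looking into X with the source shorted: R_th = R1·R2/(R1+R2) = 9.740 × 14.9/24.64 = 5.890 kΩ.

V_th ≈ 6.65 V, R_th ≈ 5.89 kΩ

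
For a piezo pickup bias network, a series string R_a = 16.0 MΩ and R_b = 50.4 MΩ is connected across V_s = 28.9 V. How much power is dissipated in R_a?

The common current is I = 28.9/66.40 = 0.4352 µA.
V(R_a) = I·R = 6.964 V; P = V·I = 6.964 × 0.4352 = 3.031 µW.

P ≈ 3.03 µW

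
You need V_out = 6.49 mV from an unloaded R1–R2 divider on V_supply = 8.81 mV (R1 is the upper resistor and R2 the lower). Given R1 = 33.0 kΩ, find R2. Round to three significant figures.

R2 ≈ 92.3 kΩ

Required fraction k = V_out/V_supply = 0.7367.
Rearranging, R2 = R1·k/(1−k) = 33.0 × 2.797 = 92.31 kΩ.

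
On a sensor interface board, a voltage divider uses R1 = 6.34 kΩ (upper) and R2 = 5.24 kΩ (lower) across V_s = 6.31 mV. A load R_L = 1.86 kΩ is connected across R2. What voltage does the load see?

V_out ≈ 1.12 mV

R2 ‖ R_L = (5.24 × 1.86)/(5.24 + 1.86) = 1.373 kΩ.
Voltage divider with the loaded lower leg: V_out = 6.31 × 1.373/(6.34 + 1.373) = 6.31 × 0.1780 = 1.123 mV.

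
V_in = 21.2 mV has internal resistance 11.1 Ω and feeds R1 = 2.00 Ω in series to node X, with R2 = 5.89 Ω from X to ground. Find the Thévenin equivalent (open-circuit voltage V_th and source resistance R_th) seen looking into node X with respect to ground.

R1' = 11.1 + 2.00 = 13.10 Ω (source resistance + R1).
With X open, the divider is unloaded: V_th = 21.2 × 5.89/18.99 = 6.575 mV.
Zeroing V_in shorts the top of R1' to ground, so R_th = R1' ‖ R2 = 4.063 Ω.

V_th ≈ 6.58 mV, R_th ≈ 4.06 Ω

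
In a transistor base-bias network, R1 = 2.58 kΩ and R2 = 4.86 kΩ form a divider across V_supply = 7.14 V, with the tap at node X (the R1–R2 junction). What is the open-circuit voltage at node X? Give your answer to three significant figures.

V_th is the unloaded tap voltage: V_supply · R2/(R1+R2) = 7.14 × 0.6532 = 4.664 V.

V_th ≈ 4.66 V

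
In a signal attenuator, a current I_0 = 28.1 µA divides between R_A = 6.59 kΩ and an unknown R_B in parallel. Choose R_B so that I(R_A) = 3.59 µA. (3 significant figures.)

R_B ≈ 0.965 kΩ

Two-branch current divider: I_A = I_0 · R_B/(R_A + R_B).
With f = 0.1278, R_B = R_A · f/(1−f) = 6.59 × 0.1465 = 0.9652 kΩ.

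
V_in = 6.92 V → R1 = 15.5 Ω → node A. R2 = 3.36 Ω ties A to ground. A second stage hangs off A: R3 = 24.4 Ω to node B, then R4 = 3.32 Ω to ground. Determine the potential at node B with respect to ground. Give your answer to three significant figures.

V_B ≈ 0.134 V

Looking into the second stage from A: R3 + R4 = 27.72 Ω appears in parallel with R2.
R2 ‖ (R3+R4) = 2.997 Ω.
So V_A = 6.92 × 0.1620 = 1.121 V.
Then the unloaded second divider: V_B = V_A × R4/(R3+R4) = 1.121 × 0.1198 = 0.1343 V.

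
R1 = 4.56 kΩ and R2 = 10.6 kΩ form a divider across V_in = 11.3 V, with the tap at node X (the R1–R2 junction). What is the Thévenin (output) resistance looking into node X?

R_th ≈ 3.19 kΩ

Looking into X with the source shorted: R_th = R1·R2/(R1+R2) = 4.560 × 10.6/15.16 = 3.188 kΩ.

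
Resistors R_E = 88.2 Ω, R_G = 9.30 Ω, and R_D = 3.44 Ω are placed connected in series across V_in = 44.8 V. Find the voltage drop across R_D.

V ≈ 1.53 V

ΣR = 88.2 + 9.30 + 3.44 = 100.9 Ω.
Voltage divider: V = V_in · (3.440 / 100.9) = 44.8 × 0.03408 = 1.527 V.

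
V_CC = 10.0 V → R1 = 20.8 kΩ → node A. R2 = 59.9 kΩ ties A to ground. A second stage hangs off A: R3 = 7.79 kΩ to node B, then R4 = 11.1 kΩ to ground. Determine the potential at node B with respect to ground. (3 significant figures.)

Node A sees R2 in parallel with the series input of stage 2, R3 + R4 = 18.89 kΩ.
R2 ‖ (R3+R4) = 14.36 kΩ.
First divider: V_A = V_CC · 14.36/(20.8 + 14.36) = 4.084 V.
V_B = V_A × 0.5876 = 2.400 V.

V_B ≈ 2.40 V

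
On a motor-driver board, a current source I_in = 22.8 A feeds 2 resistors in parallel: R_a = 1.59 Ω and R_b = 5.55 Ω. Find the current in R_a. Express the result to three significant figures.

I ≈ 17.7 A

For two parallel branches, I_k = I_in · (other R)/(sum of R).
I(R_a) = 22.8 × 5.55/(1.59 + 5.55) = 22.8 × 0.7773 = 17.72 A.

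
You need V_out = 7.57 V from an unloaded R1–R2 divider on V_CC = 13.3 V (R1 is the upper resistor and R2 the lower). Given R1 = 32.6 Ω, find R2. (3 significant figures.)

R2 ≈ 43.1 Ω

Required fraction k = V_out/V_CC = 0.5692.
So R2 = R1 · V_out/(V_CC − V_out) = 32.6 × 7.57/(13.3 − 7.57) = 32.6 × 1.321 = 43.07 Ω.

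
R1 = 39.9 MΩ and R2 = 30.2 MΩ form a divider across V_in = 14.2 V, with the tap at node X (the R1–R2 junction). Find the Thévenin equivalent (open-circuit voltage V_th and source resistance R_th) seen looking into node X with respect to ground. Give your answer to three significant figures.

V_th ≈ 6.12 V, R_th ≈ 17.2 MΩ

V_th is the unloaded tap voltage: V_in · R2/(R1+R2) = 14.2 × 0.4308 = 6.118 V.
Looking into X with the source shorted: R_th = R1·R2/(R1+R2) = 39.90 × 30.2/70.10 = 17.19 MΩ.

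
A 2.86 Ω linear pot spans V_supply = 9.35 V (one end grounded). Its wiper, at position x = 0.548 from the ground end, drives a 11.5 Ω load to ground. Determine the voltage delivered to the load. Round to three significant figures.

Lower segment x·R_p = 1.567 Ω; upper segment (1−x)·R_p = 1.293 Ω.
Lower segment in parallel with the load: 1.567 ‖ 11.5 = 1.379 Ω.
V_out = 9.35 × 1.379/(1.293 + 1.379) = 4.826 V.

V_out ≈ 4.83 V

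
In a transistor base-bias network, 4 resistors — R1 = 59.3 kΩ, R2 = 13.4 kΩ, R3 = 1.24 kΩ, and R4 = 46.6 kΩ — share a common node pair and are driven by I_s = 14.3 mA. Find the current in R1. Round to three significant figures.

I ≈ 0.262 mA

Total conductance ΣG = 1/59.3 + 1/13.4 + 1/1.24 + 1/46.6 = 0.9194 (units of 1/kΩ).
R1 takes the fraction G_k/ΣG = 0.01686/0.9194 = 0.01834, so I = 14.3 × 0.01834 = 0.2623 mA.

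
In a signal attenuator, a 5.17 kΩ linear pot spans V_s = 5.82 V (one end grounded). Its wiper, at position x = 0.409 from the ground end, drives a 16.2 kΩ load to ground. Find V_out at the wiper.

V_out ≈ 2.21 V

Split the track: R_lower = x·R_p = 2.115 kΩ, R_upper = (1−x)·R_p = 3.055 kΩ.
Lower segment in parallel with the load: 2.115 ‖ 16.2 = 1.870 kΩ.
V_out = 5.82 × 1.870/(3.055 + 1.870) = 2.210 V.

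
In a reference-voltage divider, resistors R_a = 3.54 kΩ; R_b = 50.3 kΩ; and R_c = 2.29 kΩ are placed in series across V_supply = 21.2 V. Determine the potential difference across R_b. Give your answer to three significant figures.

V ≈ 19.0 V

ΣR = 3.54 + 50.3 + 2.29 = 56.13 kΩ.
V = V_supply · R/ΣR = 21.2 × 0.8961 = 19.00 V.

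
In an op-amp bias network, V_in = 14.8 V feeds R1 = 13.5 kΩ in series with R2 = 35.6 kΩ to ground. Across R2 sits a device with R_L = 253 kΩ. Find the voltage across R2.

R2 ‖ R_L = (35.6 × 253)/(35.6 + 253) = 31.21 kΩ.
Then V_out = V_in · R2'/(R1 + R2') = 14.8 × 31.21/44.71 = 10.33 V.
(Unloaded it would be 10.7 V; the load pulls it down.)

V_out ≈ 10.3 V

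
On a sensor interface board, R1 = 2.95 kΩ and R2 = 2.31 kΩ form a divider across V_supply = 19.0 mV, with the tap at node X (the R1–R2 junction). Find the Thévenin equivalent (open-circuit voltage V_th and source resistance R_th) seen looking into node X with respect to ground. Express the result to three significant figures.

Open-circuit (no load on X): V_th = V_supply · R2/(R1 + R2) = 19.0 × 2.31/(2.950 + 2.31) = 8.344 mV.
With V_supply suppressed (replaced by a short), R_th = R1 ‖ R2 = (2.950 × 2.31)/(2.950 + 2.31) = 1.296 kΩ.

V_th ≈ 8.34 mV, R_th ≈ 1.30 kΩ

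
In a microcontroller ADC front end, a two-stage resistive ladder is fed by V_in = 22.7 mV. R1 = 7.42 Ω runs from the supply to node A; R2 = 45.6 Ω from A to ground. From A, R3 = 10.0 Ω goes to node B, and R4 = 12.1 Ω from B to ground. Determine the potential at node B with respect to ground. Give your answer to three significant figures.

V_B ≈ 8.29 mV

Looking into the second stage from A: R3 + R4 = 22.10 Ω appears in parallel with R2.
Effective lower resistance at A: R2 ‖ 22.10 = 14.89 Ω.
First divider: V_A = V_in · 14.89/(7.42 + 14.89) = 15.15 mV.
V_B = V_A × 0.5475 = 8.294 mV.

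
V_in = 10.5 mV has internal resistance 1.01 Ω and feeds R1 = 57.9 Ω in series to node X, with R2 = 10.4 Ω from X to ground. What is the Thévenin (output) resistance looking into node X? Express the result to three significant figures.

R1' = 1.01 + 57.9 = 58.91 Ω (source resistance + R1).
Zeroing V_in shorts the top of R1' to ground, so R_th = R1' ‖ R2 = 8.839 Ω.

R_th ≈ 8.84 Ω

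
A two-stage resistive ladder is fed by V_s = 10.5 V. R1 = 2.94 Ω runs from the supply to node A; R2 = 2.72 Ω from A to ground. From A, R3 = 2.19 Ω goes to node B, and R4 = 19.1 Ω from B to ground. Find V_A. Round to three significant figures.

V_A ≈ 4.73 V

The second stage (R3 + R4 = 21.29 Ω) loads node A in parallel with R2.
R2 ‖ (R3+R4) = 2.412 Ω.
So V_A = 10.5 × 0.4507 = 4.732 V.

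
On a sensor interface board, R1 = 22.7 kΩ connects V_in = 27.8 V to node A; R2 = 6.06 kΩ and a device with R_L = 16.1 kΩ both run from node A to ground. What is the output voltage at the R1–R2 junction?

V_out ≈ 4.52 V

First combine the lower leg with the load: R2 ‖ R_L = 4.403 kΩ.
Voltage divider with the loaded lower leg: V_out = 27.8 × 4.403/(22.7 + 4.403) = 27.8 × 0.1624 = 4.516 V.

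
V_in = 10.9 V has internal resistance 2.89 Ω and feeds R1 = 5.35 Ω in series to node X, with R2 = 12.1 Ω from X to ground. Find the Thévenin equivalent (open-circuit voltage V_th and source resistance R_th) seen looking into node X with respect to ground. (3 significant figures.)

V_th ≈ 6.48 V, R_th ≈ 4.90 Ω

R1' = 2.89 + 5.35 = 8.240 Ω (source resistance + R1).
V_th is the unloaded tap voltage: V_in · R2/(R1'+R2) = 10.9 × 0.5949 = 6.484 V.
Looking into X with the source shorted: R_th = R1'·R2/(R1'+R2) = 8.240 × 12.1/20.34 = 4.902 Ω.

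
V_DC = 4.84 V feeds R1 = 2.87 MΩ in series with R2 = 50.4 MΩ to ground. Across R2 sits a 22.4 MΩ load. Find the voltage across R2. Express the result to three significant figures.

First combine the lower leg with the load: R2 ‖ R_L = 15.51 MΩ.
Now apply the divider: V_out = 4.84 × 0.8438 = 4.084 V.

V_out ≈ 4.08 V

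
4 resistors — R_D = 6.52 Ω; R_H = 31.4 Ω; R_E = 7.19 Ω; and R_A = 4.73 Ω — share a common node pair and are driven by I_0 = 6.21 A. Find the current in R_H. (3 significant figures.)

ΣG = 1/6.52 + 1/31.4 + 1/7.19 + 1/4.73 = 0.5357.
Current divider: I(R_H) = I_0 · G_k/ΣG = 6.21 × (0.03185/0.5357) = 6.21 × 0.05945 = 0.3692 A.

I ≈ 0.369 A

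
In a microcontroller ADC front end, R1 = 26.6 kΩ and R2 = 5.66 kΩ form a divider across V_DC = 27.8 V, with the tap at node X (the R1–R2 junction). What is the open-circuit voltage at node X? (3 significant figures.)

V_th is the unloaded tap voltage: V_DC · R2/(R1+R2) = 27.8 × 0.1754 = 4.877 V.

V_th ≈ 4.88 V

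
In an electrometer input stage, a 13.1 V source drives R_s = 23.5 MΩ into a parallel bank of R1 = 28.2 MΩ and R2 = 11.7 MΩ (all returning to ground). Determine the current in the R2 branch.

Combine the parallel branches: R_p = (1/28.2 + 1/11.7)⁻¹ = 8.269 MΩ.
V_A by voltage divider: V_A = 13.1 × 8.269/(23.5 + 8.269) = 3.410 V.
I(R2) = V_A / R2 = 3.410/11.7 = 0.2914 µA.
(Check via current divider: I_total = 0.4123 µA; share G_k/ΣG = 0.7068 → same result.)

I ≈ 0.291 µA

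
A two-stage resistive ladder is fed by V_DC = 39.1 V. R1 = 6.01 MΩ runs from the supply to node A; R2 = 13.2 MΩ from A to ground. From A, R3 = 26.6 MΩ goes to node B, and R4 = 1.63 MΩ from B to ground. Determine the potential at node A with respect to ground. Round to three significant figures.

V_A ≈ 23.4 V

Node A sees R2 in parallel with the series input of stage 2, R3 + R4 = 28.23 MΩ.
Effective lower resistance at A: R2 ‖ 28.23 = 8.994 MΩ.
First divider: V_A = V_DC · 8.994/(6.01 + 8.994) = 23.44 V.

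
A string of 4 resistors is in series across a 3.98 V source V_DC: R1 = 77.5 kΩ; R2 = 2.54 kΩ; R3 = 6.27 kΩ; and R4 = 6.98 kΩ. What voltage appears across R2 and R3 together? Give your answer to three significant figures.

V ≈ 0.376 V

Series total: ΣR = 77.5 + 2.54 + 6.27 + 6.98 = 93.29 kΩ.
R_{R2..R3} = 2.54 + 6.27 = 8.810 kΩ.
By the voltage-divider rule, V = 3.98 × 8.810/93.29 = 0.3759 V.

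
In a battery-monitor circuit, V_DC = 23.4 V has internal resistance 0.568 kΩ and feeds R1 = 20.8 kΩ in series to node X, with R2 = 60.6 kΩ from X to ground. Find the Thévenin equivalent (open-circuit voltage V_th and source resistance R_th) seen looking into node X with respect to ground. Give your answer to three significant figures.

V_th ≈ 17.3 V, R_th ≈ 15.8 kΩ

R1' = 0.568 + 20.8 = 21.37 kΩ (source resistance + R1).
With X open, the divider is unloaded: V_th = 23.4 × 60.6/81.97 = 17.30 V.
Zeroing V_DC shorts the top of R1' to ground, so R_th = R1' ‖ R2 = 15.80 kΩ.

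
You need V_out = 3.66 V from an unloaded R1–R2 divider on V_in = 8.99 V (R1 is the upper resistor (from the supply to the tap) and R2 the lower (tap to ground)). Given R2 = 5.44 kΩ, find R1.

Required fraction k = V_out/V_in = 0.4071.
R1 = R2·(1/k − 1) = 5.44 × 1.456 = 7.922 kΩ.

R1 ≈ 7.92 kΩ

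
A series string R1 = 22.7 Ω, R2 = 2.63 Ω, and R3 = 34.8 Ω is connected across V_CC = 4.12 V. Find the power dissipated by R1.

P ≈ 0.107 W

The common current is I = 4.12/60.13 = 0.06852 A.
P = I²R = 0.004695 × 22.7 = 0.1066 W.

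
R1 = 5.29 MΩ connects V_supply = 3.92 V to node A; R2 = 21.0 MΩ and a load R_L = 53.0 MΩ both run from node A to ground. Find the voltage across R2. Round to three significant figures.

V_out ≈ 2.90 V

The load sits in parallel with R2, giving an effective lower resistance R2' = R2·R_L/(R2+R_L) = 15.04 MΩ.
Now apply the divider: V_out = 3.92 × 0.7398 = 2.900 V.
(Unloaded it would be 3.13 V; the load pulls it down.)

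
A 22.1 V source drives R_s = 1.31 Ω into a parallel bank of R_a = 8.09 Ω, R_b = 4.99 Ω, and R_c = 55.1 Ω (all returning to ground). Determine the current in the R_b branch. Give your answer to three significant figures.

Parallel bank: R_p = 1/(1/8.09 + 1/4.99 + 1/55.1) = 2.923 Ω.
V_A by voltage divider: V_A = 22.1 × 2.923/(1.31 + 2.923) = 15.26 V.
I(R_b) = V_A / R_b = 15.26/4.99 = 3.058 A.

I ≈ 3.06 A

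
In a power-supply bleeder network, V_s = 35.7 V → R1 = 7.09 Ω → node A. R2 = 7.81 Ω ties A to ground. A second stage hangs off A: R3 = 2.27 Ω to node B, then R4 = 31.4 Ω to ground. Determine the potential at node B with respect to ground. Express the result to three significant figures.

V_B ≈ 15.7 V

Node A sees R2 in parallel with the series input of stage 2, R3 + R4 = 33.67 Ω.
Effective lower resistance at A: R2 ‖ 33.67 = 6.340 Ω.
So V_A = 35.7 × 0.4721 = 16.85 V.
Stage 2 is unloaded, so V_B = V_A · R4/(R3+R4) = 16.85 × 31.4/33.67 = 15.72 V.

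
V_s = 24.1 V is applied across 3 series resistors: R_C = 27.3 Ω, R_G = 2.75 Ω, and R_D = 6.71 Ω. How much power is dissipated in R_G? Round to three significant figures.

P ≈ 1.18 W

Series current I = V_s/ΣR = 24.1/36.76 = 0.6556 A.
V(R_G) = I·R = 1.803 V; P = V·I = 1.803 × 0.6556 = 1.182 W.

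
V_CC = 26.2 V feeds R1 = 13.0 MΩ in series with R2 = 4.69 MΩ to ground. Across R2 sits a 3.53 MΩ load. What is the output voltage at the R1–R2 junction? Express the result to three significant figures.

V_out ≈ 3.51 V

The load sits in parallel with R2, giving an effective lower resistance R2' = R2·R_L/(R2+R_L) = 2.014 MΩ.
Now apply the divider: V_out = 26.2 × 0.1341 = 3.515 V.
(Unloaded it would be 6.95 V; the load pulls it down.)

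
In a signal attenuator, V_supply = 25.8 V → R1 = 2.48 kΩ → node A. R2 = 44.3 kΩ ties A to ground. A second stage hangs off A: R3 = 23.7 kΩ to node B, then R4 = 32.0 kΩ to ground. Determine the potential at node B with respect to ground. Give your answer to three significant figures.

Node A sees R2 in parallel with the series input of stage 2, R3 + R4 = 55.70 kΩ.
R2 ‖ (R3+R4) = 24.68 kΩ.
So V_A = 25.8 × 0.9087 = 23.44 V.
V_B = V_A × 0.5745 = 13.47 V.

V_B ≈ 13.5 V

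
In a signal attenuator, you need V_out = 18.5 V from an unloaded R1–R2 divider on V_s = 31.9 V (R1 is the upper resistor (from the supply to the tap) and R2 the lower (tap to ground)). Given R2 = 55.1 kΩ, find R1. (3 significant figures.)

V_out/V_s = R2/(R1+R2) = 0.5799.
So R1 = R2 · (V_s/V_out − 1) = 55.1 × (31.9/18.5 − 1) = 55.1 × 0.7243 = 39.91 kΩ.

R1 ≈ 39.9 kΩ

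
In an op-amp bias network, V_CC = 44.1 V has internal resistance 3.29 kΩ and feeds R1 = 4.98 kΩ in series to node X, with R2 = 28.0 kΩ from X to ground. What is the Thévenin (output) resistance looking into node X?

R1' = 3.29 + 4.98 = 8.270 kΩ (source resistance + R1).
Zeroing V_CC shorts the top of R1' to ground, so R_th = R1' ‖ R2 = 6.384 kΩ.

R_th ≈ 6.38 kΩ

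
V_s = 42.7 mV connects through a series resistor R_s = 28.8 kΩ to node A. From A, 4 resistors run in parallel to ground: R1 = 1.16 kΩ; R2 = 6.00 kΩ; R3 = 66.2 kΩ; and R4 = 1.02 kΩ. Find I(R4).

I ≈ 0.706 µA

Combine the parallel branches: R_p = (1/1.16 + 1/6.00 + 1/66.2 + 1/1.02)⁻¹ = 0.4940 kΩ.
V_A = 42.7 × 0.4940/29.29 = 0.7201 mV.
I(R4) = V_A / R4 = 0.7201/1.02 = 0.7060 µA.
(Equivalently: I_total = 1.458 µA, then current-divider fraction G_k/ΣG = 0.4843.)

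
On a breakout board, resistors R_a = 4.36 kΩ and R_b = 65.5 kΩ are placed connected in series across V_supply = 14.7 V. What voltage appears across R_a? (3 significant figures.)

Total series resistance ΣR = 4.36 + 65.5 = 69.86 kΩ.
Voltage divider: V = V_supply · (4.360 / 69.86) = 14.7 × 0.06241 = 0.9174 V.

V ≈ 0.917 V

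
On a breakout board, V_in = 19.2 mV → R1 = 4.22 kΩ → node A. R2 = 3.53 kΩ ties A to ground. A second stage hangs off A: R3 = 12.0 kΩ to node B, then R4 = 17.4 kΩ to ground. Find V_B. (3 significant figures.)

The second stage (R3 + R4 = 29.40 kΩ) loads node A in parallel with R2.
Effective lower resistance at A: R2 ‖ 29.40 = 3.152 kΩ.
So V_A = 19.2 × 0.4275 = 8.209 mV.
Then the unloaded second divider: V_B = V_A × R4/(R3+R4) = 8.209 × 0.5918 = 4.858 mV.

V_B ≈ 4.86 mV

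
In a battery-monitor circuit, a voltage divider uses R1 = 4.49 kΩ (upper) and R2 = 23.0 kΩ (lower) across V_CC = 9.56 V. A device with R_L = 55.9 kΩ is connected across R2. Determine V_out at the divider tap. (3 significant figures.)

R2 ‖ R_L = (23.0 × 55.9)/(23.0 + 55.9) = 16.30 kΩ.
Then V_out = V_CC · R2'/(R1 + R2') = 9.56 × 16.30/20.79 = 7.495 V.
(Unloaded it would be 8.00 V; the load pulls it down.)

V_out ≈ 7.49 V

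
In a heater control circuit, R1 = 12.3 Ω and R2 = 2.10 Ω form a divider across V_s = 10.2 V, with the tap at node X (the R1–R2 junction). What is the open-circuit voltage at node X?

Open-circuit (no load on X): V_th = V_s · R2/(R1 + R2) = 10.2 × 2.10/(12.30 + 2.10) = 1.487 V.

V_th ≈ 1.49 V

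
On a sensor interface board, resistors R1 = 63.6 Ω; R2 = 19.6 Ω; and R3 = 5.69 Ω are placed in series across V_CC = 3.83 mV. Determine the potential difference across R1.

V ≈ 2.74 mV

Series total: ΣR = 63.6 + 19.6 + 5.69 = 88.89 Ω.
By the voltage-divider rule, V = 3.83 × 63.60/88.89 = 2.740 mV.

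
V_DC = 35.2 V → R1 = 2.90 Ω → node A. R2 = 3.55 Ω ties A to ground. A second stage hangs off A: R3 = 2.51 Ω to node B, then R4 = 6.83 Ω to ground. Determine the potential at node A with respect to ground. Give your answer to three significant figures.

V_A ≈ 16.5 V

The second stage (R3 + R4 = 9.340 Ω) loads node A in parallel with R2.
R2 ‖ (R3+R4) = 2.572 Ω.
First divider: V_A = V_DC · 2.572/(2.90 + 2.572) = 16.55 V.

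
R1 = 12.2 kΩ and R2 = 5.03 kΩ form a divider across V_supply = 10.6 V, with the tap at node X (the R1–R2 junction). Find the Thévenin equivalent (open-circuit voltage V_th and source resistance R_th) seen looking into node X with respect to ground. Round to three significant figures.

With X open, the divider is unloaded: V_th = 10.6 × 5.03/17.23 = 3.094 V.
Looking into X with the source shorted: R_th = R1·R2/(R1+R2) = 12.20 × 5.03/17.23 = 3.562 kΩ.

V_th ≈ 3.09 V, R_th ≈ 3.56 kΩ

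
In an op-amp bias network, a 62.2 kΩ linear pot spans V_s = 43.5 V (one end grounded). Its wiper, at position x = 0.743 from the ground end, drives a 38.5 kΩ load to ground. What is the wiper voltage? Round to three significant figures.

The pot divides into 15.99 kΩ above the wiper and 46.21 kΩ below.
Lower segment in parallel with the load: 46.21 ‖ 38.5 = 21.00 kΩ.
Then V_out = V_s · 21.00/(15.99 + 21.00) = 24.70 V.

V_out ≈ 24.7 V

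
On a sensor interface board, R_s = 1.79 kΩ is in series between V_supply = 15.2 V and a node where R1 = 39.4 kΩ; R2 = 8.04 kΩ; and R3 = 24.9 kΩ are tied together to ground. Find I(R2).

Combine the parallel branches: R_p = (1/39.4 + 1/8.04 + 1/24.9)⁻¹ = 5.265 kΩ.
V_A = 15.2 × 5.265/7.055 = 11.34 V.
I(R2) = V_A / R2 = 11.34/8.04 = 1.411 mA.
(Check via current divider: I_total = 2.154 mA; share G_k/ΣG = 0.6549 → same result.)

I ≈ 1.41 mA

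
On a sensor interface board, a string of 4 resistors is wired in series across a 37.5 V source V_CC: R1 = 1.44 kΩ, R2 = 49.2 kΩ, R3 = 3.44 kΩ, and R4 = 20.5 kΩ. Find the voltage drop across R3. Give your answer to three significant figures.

Total series resistance ΣR = 1.44 + 49.2 + 3.44 + 20.5 = 74.58 kΩ.
Voltage divider: V = V_CC · (3.440 / 74.58) = 37.5 × 0.04612 = 1.730 V.

V ≈ 1.73 V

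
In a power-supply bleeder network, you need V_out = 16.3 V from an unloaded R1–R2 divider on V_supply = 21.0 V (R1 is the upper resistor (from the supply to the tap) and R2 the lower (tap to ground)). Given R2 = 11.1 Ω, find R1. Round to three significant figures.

R1 ≈ 3.20 Ω

V_out/V_supply = R2/(R1+R2) = 0.7762.
Rearranging, R1 = R2·(1−k)/k = 11.1 × 0.2883 = 3.201 Ω.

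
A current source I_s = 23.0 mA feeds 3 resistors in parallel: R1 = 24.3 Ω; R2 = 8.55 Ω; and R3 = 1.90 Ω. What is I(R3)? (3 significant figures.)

I ≈ 17.7 mA

Total conductance ΣG = 1/24.3 + 1/8.55 + 1/1.90 = 0.6844 (units of 1/Ω).
By the current-divider rule, I = I_s · G_k/ΣG = 23.0 × 0.7690 = 17.69 mA.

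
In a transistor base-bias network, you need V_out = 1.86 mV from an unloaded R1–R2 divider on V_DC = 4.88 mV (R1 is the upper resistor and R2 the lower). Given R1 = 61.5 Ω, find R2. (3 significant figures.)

Required fraction k = V_out/V_DC = 0.3811.
So R2 = R1 · V_out/(V_DC − V_out) = 61.5 × 1.86/(4.88 − 1.86) = 61.5 × 0.6159 = 37.88 Ω.

R2 ≈ 37.9 Ω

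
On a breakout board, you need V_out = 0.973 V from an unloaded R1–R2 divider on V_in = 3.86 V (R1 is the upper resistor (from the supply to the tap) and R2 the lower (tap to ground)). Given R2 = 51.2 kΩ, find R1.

R1 ≈ 152 kΩ

The divider ratio is R2/(R1+R2) = 0.973/3.86 = 0.2521.
R1 = R2·(1/k − 1) = 51.2 × 2.967 = 151.9 kΩ.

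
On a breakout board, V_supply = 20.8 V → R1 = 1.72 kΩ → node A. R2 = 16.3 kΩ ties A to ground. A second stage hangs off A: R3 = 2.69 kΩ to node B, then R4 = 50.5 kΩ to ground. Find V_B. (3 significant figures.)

Node A sees R2 in parallel with the series input of stage 2, R3 + R4 = 53.19 kΩ.
R2 ‖ (R3+R4) = 12.48 kΩ.
First divider: V_A = V_supply · 12.48/(1.72 + 12.48) = 18.28 V.
V_B = V_A × 0.9494 = 17.36 V.

V_B ≈ 17.4 V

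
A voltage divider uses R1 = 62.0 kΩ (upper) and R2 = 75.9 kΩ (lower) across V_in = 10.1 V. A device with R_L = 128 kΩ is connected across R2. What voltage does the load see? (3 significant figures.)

First combine the lower leg with the load: R2 ‖ R_L = 47.65 kΩ.
Then V_out = V_in · R2'/(R1 + R2') = 10.1 × 47.65/109.6 = 4.389 V.

V_out ≈ 4.39 V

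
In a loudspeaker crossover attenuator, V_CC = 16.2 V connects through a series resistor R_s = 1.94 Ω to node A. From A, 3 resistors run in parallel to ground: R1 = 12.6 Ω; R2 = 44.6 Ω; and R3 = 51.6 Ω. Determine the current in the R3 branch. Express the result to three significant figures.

Combine the parallel branches: R_p = (1/12.6 + 1/44.6 + 1/51.6)⁻¹ = 8.253 Ω.
Node voltage V_A = V_CC · R_p/(R_s + R_p) = 16.2 × 0.8097 = 13.12 V.
Branch current I = V_A/R3 = 13.12/51.6 = 0.2542 A.

I ≈ 0.254 A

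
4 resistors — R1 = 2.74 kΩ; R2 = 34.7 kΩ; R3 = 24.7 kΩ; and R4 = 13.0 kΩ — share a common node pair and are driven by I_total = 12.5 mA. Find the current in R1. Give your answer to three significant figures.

I ≈ 8.92 mA

ΣG = 1/2.74 + 1/34.7 + 1/24.7 + 1/13.0 = 0.5112.
By the current-divider rule, I = I_total · G_k/ΣG = 12.5 × 0.7139 = 8.924 mA.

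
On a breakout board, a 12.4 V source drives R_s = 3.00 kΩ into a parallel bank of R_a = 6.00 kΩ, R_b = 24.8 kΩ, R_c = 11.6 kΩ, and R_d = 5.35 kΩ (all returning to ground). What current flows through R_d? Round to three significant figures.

I ≈ 0.950 mA

Equivalent of the parallel group: R_p = 2.083 kΩ.
V_A by voltage divider: V_A = 12.4 × 2.083/(3.00 + 2.083) = 5.081 V.
I(R_d) = V_A / R_d = 5.081/5.35 = 0.9498 mA.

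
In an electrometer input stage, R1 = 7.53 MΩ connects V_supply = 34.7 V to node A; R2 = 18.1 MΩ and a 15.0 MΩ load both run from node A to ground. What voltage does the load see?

V_out ≈ 18.1 V

First combine the lower leg with the load: R2 ‖ R_L = 8.202 MΩ.
Now apply the divider: V_out = 34.7 × 0.5214 = 18.09 V.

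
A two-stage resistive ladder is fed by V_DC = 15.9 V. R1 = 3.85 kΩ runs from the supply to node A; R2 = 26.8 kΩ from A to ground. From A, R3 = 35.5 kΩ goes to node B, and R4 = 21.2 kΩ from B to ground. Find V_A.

Looking into the second stage from A: R3 + R4 = 56.70 kΩ appears in parallel with R2.
Effective lower resistance at A: R2 ‖ 56.70 = 18.20 kΩ.
First divider: V_A = V_DC · 18.20/(3.85 + 18.20) = 13.12 V.

V_A ≈ 13.1 V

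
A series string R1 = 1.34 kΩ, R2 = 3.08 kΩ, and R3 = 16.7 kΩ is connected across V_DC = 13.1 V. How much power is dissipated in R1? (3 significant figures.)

Series current I = V_DC/ΣR = 13.1/21.12 = 0.6203 mA.
P = I²R = 0.3847 × 1.34 = 0.5155 mW.

P ≈ 0.516 mW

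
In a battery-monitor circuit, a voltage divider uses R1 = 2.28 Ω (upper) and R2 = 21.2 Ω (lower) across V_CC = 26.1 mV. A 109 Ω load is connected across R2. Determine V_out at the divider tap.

The load sits in parallel with R2, giving an effective lower resistance R2' = R2·R_L/(R2+R_L) = 17.75 Ω.
Now apply the divider: V_out = 26.1 × 0.8862 = 23.13 mV.
(Unloaded it would be 23.6 mV; the load pulls it down.)

V_out ≈ 23.1 mV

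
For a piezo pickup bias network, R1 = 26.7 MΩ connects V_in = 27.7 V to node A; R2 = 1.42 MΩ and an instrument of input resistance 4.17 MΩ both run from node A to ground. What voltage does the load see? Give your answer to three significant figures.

V_out ≈ 1.06 V

First combine the lower leg with the load: R2 ‖ R_L = 1.059 MΩ.
Then V_out = V_in · R2'/(R1 + R2') = 27.7 × 1.059/27.76 = 1.057 V.
(Unloaded it would be 1.40 V; the load pulls it down.)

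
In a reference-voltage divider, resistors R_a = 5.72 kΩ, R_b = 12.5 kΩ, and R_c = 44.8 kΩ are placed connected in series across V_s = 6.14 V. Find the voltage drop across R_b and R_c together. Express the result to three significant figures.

V ≈ 5.58 V

Total series resistance ΣR = 5.72 + 12.5 + 44.8 = 63.02 kΩ.
R_{R_b..R_c} = 12.5 + 44.8 = 57.30 kΩ.
Voltage divider: V = V_s · (57.30 / 63.02) = 6.14 × 0.9092 = 5.583 V.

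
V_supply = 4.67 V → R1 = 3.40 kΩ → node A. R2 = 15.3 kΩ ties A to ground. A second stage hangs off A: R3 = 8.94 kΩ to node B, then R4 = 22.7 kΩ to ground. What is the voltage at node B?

V_B ≈ 2.52 V

The second stage (R3 + R4 = 31.64 kΩ) loads node A in parallel with R2.
Effective lower resistance at A: R2 ‖ 31.64 = 10.31 kΩ.
So V_A = 4.67 × 0.7521 = 3.512 V.
V_B = V_A × 0.7174 = 2.520 V.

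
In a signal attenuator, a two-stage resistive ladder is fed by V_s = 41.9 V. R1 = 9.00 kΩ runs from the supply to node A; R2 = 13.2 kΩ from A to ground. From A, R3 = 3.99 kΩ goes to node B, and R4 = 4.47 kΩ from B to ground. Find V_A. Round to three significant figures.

Looking into the second stage from A: R3 + R4 = 8.460 kΩ appears in parallel with R2.
R2 ‖ (R3+R4) = 5.156 kΩ.
So V_A = 41.9 × 0.3642 = 15.26 V.

V_A ≈ 15.3 V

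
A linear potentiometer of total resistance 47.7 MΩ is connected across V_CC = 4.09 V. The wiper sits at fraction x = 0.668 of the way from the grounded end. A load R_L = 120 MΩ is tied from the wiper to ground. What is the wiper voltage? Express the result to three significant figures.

V_out ≈ 2.51 V

Split the track: R_lower = x·R_p = 31.86 MΩ, R_upper = (1−x)·R_p = 15.84 MΩ.
Lower segment in parallel with the load: 31.86 ‖ 120 = 25.18 MΩ.
Loaded-divider output: V_out = 4.09 × 0.6139 = 2.511 V.
(Unloaded: V_out = x·V_CC = 2.73 V.)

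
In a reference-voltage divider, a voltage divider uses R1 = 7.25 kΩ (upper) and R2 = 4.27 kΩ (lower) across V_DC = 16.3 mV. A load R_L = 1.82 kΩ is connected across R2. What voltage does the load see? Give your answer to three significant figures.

First combine the lower leg with the load: R2 ‖ R_L = 1.276 kΩ.
Now apply the divider: V_out = 16.3 × 0.1497 = 2.440 mV.
(Unloaded it would be 6.04 mV; the load pulls it down.)

V_out ≈ 2.44 mV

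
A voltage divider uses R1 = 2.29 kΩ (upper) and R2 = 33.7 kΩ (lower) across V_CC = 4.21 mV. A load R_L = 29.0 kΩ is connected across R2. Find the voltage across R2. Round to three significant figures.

V_out ≈ 3.67 mV

The load sits in parallel with R2, giving an effective lower resistance R2' = R2·R_L/(R2+R_L) = 15.59 kΩ.
Then V_out = V_CC · R2'/(R1 + R2') = 4.21 × 15.59/17.88 = 3.671 mV.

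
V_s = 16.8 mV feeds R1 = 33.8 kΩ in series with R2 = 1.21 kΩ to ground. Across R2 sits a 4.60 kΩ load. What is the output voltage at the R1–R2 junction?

The load sits in parallel with R2, giving an effective lower resistance R2' = R2·R_L/(R2+R_L) = 0.9580 kΩ.
Now apply the divider: V_out = 16.8 × 0.02756 = 0.4630 mV.
(Unloaded it would be 0.581 mV; the load pulls it down.)

V_out ≈ 0.463 mV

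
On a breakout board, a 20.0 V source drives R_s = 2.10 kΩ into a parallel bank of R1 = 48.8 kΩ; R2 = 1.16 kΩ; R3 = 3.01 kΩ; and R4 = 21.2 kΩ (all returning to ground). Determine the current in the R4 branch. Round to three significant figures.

I ≈ 0.258 mA

Parallel bank: R_p = 1/(1/48.8 + 1/1.16 + 1/3.01 + 1/21.2) = 0.7924 kΩ.
V_A by voltage divider: V_A = 20.0 × 0.7924/(2.10 + 0.7924) = 5.479 V.
I(R4) = V_A / R4 = 5.479/21.2 = 0.2585 mA.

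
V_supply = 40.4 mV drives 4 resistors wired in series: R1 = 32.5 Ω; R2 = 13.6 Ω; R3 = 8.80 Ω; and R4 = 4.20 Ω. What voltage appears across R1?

Series total: ΣR = 32.5 + 13.6 + 8.80 + 4.20 = 59.10 Ω.
Voltage divider: V = V_supply · (32.50 / 59.10) = 40.4 × 0.5499 = 22.22 mV.

V ≈ 22.2 mV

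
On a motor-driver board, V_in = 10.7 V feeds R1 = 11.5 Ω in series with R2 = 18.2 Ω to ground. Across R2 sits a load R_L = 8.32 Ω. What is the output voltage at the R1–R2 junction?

R2 ‖ R_L = (18.2 × 8.32)/(18.2 + 8.32) = 5.710 Ω.
Voltage divider with the loaded lower leg: V_out = 10.7 × 5.710/(11.5 + 5.710) = 10.7 × 0.3318 = 3.550 V.
(Unloaded it would be 6.56 V; the load pulls it down.)

V_out ≈ 3.55 V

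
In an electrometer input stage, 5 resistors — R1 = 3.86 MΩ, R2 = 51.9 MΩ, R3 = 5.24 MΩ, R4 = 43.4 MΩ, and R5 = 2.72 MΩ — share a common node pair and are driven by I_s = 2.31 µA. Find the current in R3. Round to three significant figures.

Total conductance ΣG = 1/3.86 + 1/51.9 + 1/5.24 + 1/43.4 + 1/2.72 = 0.8599 (units of 1/MΩ).
R3 takes the fraction G_k/ΣG = 0.1908/0.8599 = 0.2219, so I = 2.31 × 0.2219 = 0.5127 µA.

I ≈ 0.513 µA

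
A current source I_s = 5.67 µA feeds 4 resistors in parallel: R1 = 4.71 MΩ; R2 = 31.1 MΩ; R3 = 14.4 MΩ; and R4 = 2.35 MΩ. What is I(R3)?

I ≈ 0.532 µA

ΣG = 1/4.71 + 1/31.1 + 1/14.4 + 1/2.35 = 0.7394.
Current divider: I(R3) = I_s · G_k/ΣG = 5.67 × (0.06944/0.7394) = 5.67 × 0.09391 = 0.5325 µA.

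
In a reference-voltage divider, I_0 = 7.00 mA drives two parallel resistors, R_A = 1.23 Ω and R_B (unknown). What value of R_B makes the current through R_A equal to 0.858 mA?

R_B ≈ 0.172 Ω

In a two-way split, I_A/I_0 = R_B/(R_A + R_B).
0.858/7.00 = R_B/(R_A + R_B) → R_B = R_A · (0.1226)/(1 − 0.1226) = 1.23 × 0.1397 = 0.1718 Ω.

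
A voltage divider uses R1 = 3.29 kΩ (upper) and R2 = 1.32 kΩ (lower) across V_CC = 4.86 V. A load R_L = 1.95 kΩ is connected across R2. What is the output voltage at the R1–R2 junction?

V_out ≈ 0.938 V

R2 ‖ R_L = (1.32 × 1.95)/(1.32 + 1.95) = 0.7872 kΩ.
Now apply the divider: V_out = 4.86 × 0.1931 = 0.9383 V.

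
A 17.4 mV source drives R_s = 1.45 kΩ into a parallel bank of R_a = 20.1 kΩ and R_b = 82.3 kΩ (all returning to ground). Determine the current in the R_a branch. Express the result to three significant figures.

I ≈ 0.794 µA

Parallel bank: R_p = 1/(1/20.1 + 1/82.3) = 16.15 kΩ.
Node voltage V_A = V_s · R_p/(R_s + R_p) = 17.4 × 0.9176 = 15.97 mV.
Branch current I = V_A/R_a = 15.97/20.1 = 0.7944 µA.
(Equivalently: I_total = 0.9884 µA, then current-divider fraction G_k/ΣG = 0.8037.)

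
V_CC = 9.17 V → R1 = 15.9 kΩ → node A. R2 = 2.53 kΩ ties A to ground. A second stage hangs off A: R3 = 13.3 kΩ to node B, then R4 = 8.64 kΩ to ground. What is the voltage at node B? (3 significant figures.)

V_B ≈ 0.451 V

The second stage (R3 + R4 = 21.94 kΩ) loads node A in parallel with R2.
R2 ‖ (R3+R4) = 2.268 kΩ.
First divider: V_A = V_CC · 2.268/(15.9 + 2.268) = 1.145 V.
V_B = V_A × 0.3938 = 0.4509 V.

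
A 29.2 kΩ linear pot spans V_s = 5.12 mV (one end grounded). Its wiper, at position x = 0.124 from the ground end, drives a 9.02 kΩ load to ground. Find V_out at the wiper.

Split the track: R_lower = x·R_p = 3.621 kΩ, R_upper = (1−x)·R_p = 25.58 kΩ.
(x·R_p) ‖ R_L = 2.584 kΩ.
Loaded-divider output: V_out = 5.12 × 0.09174 = 0.4697 mV.

V_out ≈ 0.470 mV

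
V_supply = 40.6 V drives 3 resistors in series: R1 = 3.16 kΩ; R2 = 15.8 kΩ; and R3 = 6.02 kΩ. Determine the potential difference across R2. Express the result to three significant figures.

Series total: ΣR = 3.16 + 15.8 + 6.02 = 24.98 kΩ.
V = V_supply · R/ΣR = 40.6 × 0.6325 = 25.68 V.

V ≈ 25.7 V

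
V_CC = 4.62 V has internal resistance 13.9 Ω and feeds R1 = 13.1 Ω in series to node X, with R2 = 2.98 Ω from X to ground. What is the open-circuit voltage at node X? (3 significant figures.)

R1' = 13.9 + 13.1 = 27.00 Ω (source resistance + R1).
Open-circuit (no load on X): V_th = V_CC · R2/(R1' + R2) = 4.62 × 2.98/(27.00 + 2.98) = 0.4592 V.

V_th ≈ 0.459 V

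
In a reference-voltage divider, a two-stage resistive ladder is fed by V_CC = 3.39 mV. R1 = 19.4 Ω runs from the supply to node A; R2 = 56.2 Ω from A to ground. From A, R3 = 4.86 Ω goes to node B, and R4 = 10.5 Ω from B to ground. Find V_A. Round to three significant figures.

Looking into the second stage from A: R3 + R4 = 15.36 Ω appears in parallel with R2.
R2 ‖ (R3+R4) = 12.06 Ω.
V_A = 3.39 × 12.06/(19.4 + 12.06) = 1.300 mV.

V_A ≈ 1.30 mV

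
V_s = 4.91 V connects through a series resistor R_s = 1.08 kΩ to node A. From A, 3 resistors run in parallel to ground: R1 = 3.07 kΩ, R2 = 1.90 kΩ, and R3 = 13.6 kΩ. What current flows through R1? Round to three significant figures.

I ≈ 0.800 mA

Combine the parallel branches: R_p = (1/3.07 + 1/1.90 + 1/13.6)⁻¹ = 1.080 kΩ.
V_A = 4.91 × 1.080/2.160 = 2.455 V.
I(R1) = V_A / R1 = 2.455/3.07 = 0.7998 mA.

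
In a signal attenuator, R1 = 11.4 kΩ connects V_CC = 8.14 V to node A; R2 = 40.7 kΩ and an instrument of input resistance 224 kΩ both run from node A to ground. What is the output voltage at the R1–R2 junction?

The load sits in parallel with R2, giving an effective lower resistance R2' = R2·R_L/(R2+R_L) = 34.44 kΩ.
Now apply the divider: V_out = 8.14 × 0.7513 = 6.116 V.

V_out ≈ 6.12 V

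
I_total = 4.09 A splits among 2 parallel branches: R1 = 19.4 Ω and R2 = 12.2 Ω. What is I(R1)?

For two parallel branches, I_k = I_total · (other R)/(sum of R).
I(R1) = 4.09 × 12.2/(19.4 + 12.2) = 4.09 × 0.3861 = 1.579 A.

I ≈ 1.58 A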